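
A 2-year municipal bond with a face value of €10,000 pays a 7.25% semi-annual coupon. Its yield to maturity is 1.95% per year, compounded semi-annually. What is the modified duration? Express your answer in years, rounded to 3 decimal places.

1.885 years

Periodic yield y = 0.00975. First find Macaulay duration:
  t   CF        PV=CF/(1+0.00975)^t    t·PV
  1       362.50       358.9998       358.9998
  2       362.50       355.5333       711.0666
  3       362.50       352.1003     1,056.3010
  4    10,362.50     9,968.0245    39,872.0979
  Σ                 11,034.6579    41,998.4653
P = 11,034.6579; Macaulay duration = 41,998.4653 / 11,034.6579 = 3.80605 half-year periods = 1.90303 years.
Modified duration = D_Mac / (1 + y) = 1.90303 / 1.00975 = 1.88465 years.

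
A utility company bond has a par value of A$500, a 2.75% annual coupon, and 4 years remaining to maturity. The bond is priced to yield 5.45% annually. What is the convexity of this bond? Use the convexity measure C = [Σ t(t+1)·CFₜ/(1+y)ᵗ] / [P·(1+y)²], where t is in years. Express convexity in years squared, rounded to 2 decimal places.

With y = 0.0545:
  t   CF        PV=CF/(1+0.0545)^t    t·PV        t(t+1)·PV
  1        13.75        13.0394        13.0394          26.0787
  2        13.75        12.3654        24.7309          74.1926
  3        13.75        11.7264        35.1791         140.7162
  4       513.75       415.4947     1,661.9788       8,309.8942
  Σ                    452.6259     1,734.9281       8,550.8818
P = 452.6259.
Convexity = Σ t(t+1)·PV / [P·(1+y)²] = 8,550.8818 / (452.6259 × 1.111970) = 16.98941.

16.99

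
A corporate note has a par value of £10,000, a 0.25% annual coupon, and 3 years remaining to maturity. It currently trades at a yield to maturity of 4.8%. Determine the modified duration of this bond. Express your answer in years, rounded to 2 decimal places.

Periodic yield y = 0.048. First find Macaulay duration:
  t   CF        PV=CF/(1+0.048)^t    t·PV
  1        25.00        23.8550        23.8550
  2        25.00        22.7624        45.5247
  3    10,025.00     8,709.6466    26,128.9398
  Σ                  8,756.2639    26,198.3195
P = 8,756.2639; Macaulay duration = 26,198.3195 / 8,756.2639 = 2.99195 years.
Modified duration = D_Mac / (1 + y) = 2.99195 / 1.048 = 2.85492 years.

2.85 years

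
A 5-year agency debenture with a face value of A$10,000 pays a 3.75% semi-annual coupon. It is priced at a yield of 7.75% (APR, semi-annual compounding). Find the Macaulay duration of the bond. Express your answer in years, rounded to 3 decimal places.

Periodic yield y = 0.03875. Discount each cash flow and weight by its period:
  t   CF        PV=CF/(1+0.03875)^t    t·PV
  1       187.50       180.5054       180.5054
  2       187.50       173.7718       347.5435
  3       187.50       167.2893       501.8679
  4       187.50       161.0487       644.1947
  5       187.50       155.0408       775.2042
  6       187.50       149.2571       895.5427
  7       187.50       143.6892     1,005.8241
  8       187.50       138.3289     1,106.6313
  9       187.50       133.1686     1,198.5177
  10   10,187.50     6,965.5795    69,655.7951
  Σ                  8,367.6793    76,311.6266
Price P = Σ PV = 8,367.6793.
Macaulay duration = Σ(t·PV) / P = 76,311.6266 / 8,367.6793 = 9.11981 half-year periods.
In years: 9.11981 / 2 = 4.55990 years.

4.560 years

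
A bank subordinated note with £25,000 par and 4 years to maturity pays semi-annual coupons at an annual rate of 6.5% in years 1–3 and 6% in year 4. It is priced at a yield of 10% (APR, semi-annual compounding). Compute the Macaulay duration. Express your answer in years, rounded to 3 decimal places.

3.555 years

Periodic yield y = 0.05. Discount each cash flow and weight by its period:
  t   CF        PV=CF/(1+0.05)^t    t·PV
  1       812.50       773.8095       773.8095
  2       812.50       736.9615     1,473.9229
  3       812.50       701.8680     2,105.6041
  4       812.50       668.4458     2,673.7830
  5       812.50       636.6150     3,183.0751
  6       812.50       606.3000     3,637.8001
  7       750.00       533.0110     3,731.0770
  8    25,750.00    17,428.6136   139,428.9086
  Σ                 22,085.6244   157,007.9803
Price P = Σ PV = 22,085.6244.
Macaulay duration = Σ(t·PV) / P = 157,007.9803 / 22,085.6244 = 7.10906 half-year periods.
In years: 7.10906 / 2 = 3.55453 years.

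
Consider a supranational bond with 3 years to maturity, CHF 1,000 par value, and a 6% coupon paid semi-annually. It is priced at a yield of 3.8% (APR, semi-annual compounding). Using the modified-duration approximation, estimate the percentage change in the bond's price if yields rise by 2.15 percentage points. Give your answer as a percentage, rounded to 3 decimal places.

Periodic yield y = 0.019. Modified duration first:
  t   CF        PV=CF/(1+0.019)^t    t·PV
  1        30.00        29.4406        29.4406
  2        30.00        28.8917        57.7834
  3        30.00        28.3530        85.0589
  4        30.00        27.8243       111.2973
  5        30.00        27.3055       136.5276
  6     1,030.00       920.0091     5,520.0546
  Σ                  1,061.8242     5,940.1623
P = 1,061.8242; D_Mac = 5.59430 half-year periods = 2.79715 yrs; D_mod = 2.79715/(1+0.019) = 2.74499 yrs.
ΔP/P ≈ -D_mod · Δy = -2.74499 × (+0.0215) = -0.059017 = -5.9017%.

-5.902%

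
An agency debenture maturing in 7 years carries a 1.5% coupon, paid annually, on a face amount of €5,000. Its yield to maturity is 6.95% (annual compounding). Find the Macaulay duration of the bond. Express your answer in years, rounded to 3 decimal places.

6.625 years

Periodic yield y = 0.0695. Discount each cash flow and weight by its year:
  t   CF        PV=CF/(1+0.0695)^t    t·PV
  1        75.00        70.1262        70.1262
  2        75.00        65.5692       131.1383
  3        75.00        61.3082       183.9247
  4        75.00        57.3242       229.2969
  5        75.00        53.5991       267.9954
  6        75.00        50.1160       300.6961
  7     5,075.00     3,170.8122    22,195.6856
  Σ                  3,528.8552    23,378.8632
Price P = Σ PV = 3,528.8552.
Macaulay duration = Σ(t·PV) / P = 23,378.8632 / 3,528.8552 = 6.62506 years.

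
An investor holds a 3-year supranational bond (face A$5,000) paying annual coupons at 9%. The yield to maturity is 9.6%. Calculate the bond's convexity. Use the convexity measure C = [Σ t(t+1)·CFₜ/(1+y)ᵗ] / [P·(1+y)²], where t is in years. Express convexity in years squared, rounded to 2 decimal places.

With y = 0.096:
  t   CF        PV=CF/(1+0.096)^t    t·PV        t(t+1)·PV
  1       450.00       410.5839       410.5839         821.1679
  2       450.00       374.6204       749.2408       2,247.7223
  3     5,450.00     4,139.6616    12,418.9848      49,675.9391
  Σ                  4,924.8659    13,578.8095      52,744.8293
P = 4,924.8659.
Convexity = Σ t(t+1)·PV / [P·(1+y)²] = 52,744.8293 / (4,924.8659 × 1.201216) = 8.91588.

8.92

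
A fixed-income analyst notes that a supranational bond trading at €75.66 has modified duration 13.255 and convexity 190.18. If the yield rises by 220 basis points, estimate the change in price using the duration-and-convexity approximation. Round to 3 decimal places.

Duration effect: -D_mod·Δy = -13.255 × (+0.022) = -0.291610
Convexity effect: ½·C·(Δy)² = 0.5 × 190.18 × (0.022)² = +0.04602356
ΔP/P ≈ -0.291610 + 0.04602356 = -0.24558644
ΔP ≈ 75.66 × (-0.24558644) = -18.5810700504.

-€18.581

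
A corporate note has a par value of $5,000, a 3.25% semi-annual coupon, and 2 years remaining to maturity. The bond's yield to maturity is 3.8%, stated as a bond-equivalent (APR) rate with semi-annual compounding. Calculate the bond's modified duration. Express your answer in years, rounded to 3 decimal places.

Periodic yield y = 0.019. First find Macaulay duration:
  t   CF        PV=CF/(1+0.019)^t    t·PV
  1        81.25        79.7350        79.7350
  2        81.25        78.2483       156.4966
  3        81.25        76.7893       230.3680
  4     5,081.25     4,712.7438    18,850.9750
  Σ                  4,947.5164    19,317.5747
P = 4,947.5164; Macaulay duration = 19,317.5747 / 4,947.5164 = 3.90450 half-year periods = 1.95225 years.
Modified duration = D_Mac / (1 + y) = 1.95225 / 1.019 = 1.91585 years.

1.916 years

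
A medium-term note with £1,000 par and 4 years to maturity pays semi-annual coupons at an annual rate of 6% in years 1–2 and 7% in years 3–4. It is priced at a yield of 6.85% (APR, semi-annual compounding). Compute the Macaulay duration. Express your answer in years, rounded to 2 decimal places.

3.60 years

Periodic yield y = 0.03425. Discount each cash flow and weight by its period:
  t   CF        PV=CF/(1+0.03425)^t    t·PV
  1        30.00        29.0065        29.0065
  2        30.00        28.0460        56.0919
  3        30.00        27.1172        81.3516
  4        30.00        26.2192       104.8767
  5        35.00        29.5761       147.8803
  6        35.00        28.5966       171.5798
  7        35.00        27.6496       193.5474
  8     1,035.00       790.5623     6,324.4986
  Σ                    986.7735     7,108.8328
Price P = Σ PV = 986.7735.
Macaulay duration = Σ(t·PV) / P = 7,108.8328 / 986.7735 = 7.20412 half-year periods.
In years: 7.20412 / 2 = 3.60206 years.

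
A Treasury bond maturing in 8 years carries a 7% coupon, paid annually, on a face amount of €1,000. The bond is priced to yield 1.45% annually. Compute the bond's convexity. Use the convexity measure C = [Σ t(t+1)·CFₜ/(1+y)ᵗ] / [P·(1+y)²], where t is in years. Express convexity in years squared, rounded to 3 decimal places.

54.554

With y = 0.0145:
  t   CF        PV=CF/(1+0.0145)^t    t·PV        t(t+1)·PV
  1        70.00        68.9995        68.9995         137.9990
  2        70.00        68.0133       136.0266         408.0799
  3        70.00        67.0412       201.1236         804.4946
  4        70.00        66.0830       264.3321       1,321.6603
  5        70.00        65.1385       325.6925       1,954.1551
  6        70.00        64.2075       385.2450       2,696.7148
  7        70.00        63.2898       443.0286       3,544.2285
  8     1,070.00       953.6025     7,628.8198      68,659.3778
  Σ                  1,416.3753     9,453.2676      79,526.7099
P = 1,416.3753.
Convexity = Σ t(t+1)·PV / [P·(1+y)²] = 79,526.7099 / (1,416.3753 × 1.029210) = 54.55450.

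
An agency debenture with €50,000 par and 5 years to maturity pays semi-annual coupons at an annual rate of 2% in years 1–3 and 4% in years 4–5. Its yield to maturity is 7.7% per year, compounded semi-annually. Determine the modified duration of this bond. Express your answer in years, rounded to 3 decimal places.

Periodic yield y = 0.0385. First find Macaulay duration:
  t   CF        PV=CF/(1+0.0385)^t    t·PV
  1       500.00       481.4636       481.4636
  2       500.00       463.6145       927.2290
  3       500.00       446.4271     1,339.2812
  4       500.00       429.8768     1,719.5072
  5       500.00       413.9401     2,069.7005
  6       500.00       398.5942     2,391.5653
  7     1,000.00       767.6345     5,373.4416
  8     1,000.00       739.1762     5,913.4098
  9     1,000.00       711.7730     6,405.9567
  10   51,000.00    34,954.6669   349,546.6686
  Σ                 39,807.1669   376,168.2236
P = 39,807.1669; Macaulay duration = 376,168.2236 / 39,807.1669 = 9.44976 half-year periods = 4.72488 years.
Modified duration = D_Mac / (1 + y) = 4.72488 / 1.0385 = 4.54972 years.

4.550 years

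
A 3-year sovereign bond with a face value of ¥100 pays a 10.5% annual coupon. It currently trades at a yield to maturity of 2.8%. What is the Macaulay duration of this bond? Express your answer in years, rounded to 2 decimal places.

2.75 years

Periodic yield y = 0.028. Discount each cash flow and weight by its year:
  t   CF        PV=CF/(1+0.028)^t    t·PV
  1        10.50        10.2140        10.2140
  2        10.50         9.9358        19.8716
  3       110.50       101.7145       305.1435
  Σ                    121.8643       335.2292
Price P = Σ PV = 121.8643.
Macaulay duration = Σ(t·PV) / P = 335.2292 / 121.8643 = 2.75084 years.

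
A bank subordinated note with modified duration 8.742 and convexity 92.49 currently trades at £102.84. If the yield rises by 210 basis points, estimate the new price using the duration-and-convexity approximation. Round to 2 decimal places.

£86.06

Duration effect: -D_mod·Δy = -8.742 × (+0.021) = -0.183582
Convexity effect: ½·C·(Δy)² = 0.5 × 92.49 × (0.021)² = +0.020394045
ΔP/P ≈ -0.183582 + 0.020394045 = -0.163187955
New price ≈ 102.84 × (1 - 0.163187955) = 86.0577507078.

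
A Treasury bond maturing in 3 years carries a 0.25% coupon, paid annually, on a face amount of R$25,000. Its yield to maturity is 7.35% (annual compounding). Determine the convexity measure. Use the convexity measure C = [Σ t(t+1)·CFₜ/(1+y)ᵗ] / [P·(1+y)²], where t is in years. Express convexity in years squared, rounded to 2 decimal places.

With y = 0.0735:
  t   CF        PV=CF/(1+0.0735)^t    t·PV        t(t+1)·PV
  1        62.50        58.2208        58.2208         116.4415
  2        62.50        54.2345       108.4691         325.4072
  3    25,062.50    20,259.0112    60,777.0335     243,108.1339
  Σ                 20,371.4665    60,943.7233     243,549.9827
P = 20,371.4665.
Convexity = Σ t(t+1)·PV / [P·(1+y)²] = 243,549.9827 / (20,371.4665 × 1.152402) = 10.37437.

10.37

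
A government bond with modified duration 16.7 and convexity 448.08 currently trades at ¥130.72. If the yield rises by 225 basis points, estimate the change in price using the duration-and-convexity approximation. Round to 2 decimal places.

Duration effect: -D_mod·Δy = -16.7 × (+0.0225) = -0.375750
Convexity effect: ½·C·(Δy)² = 0.5 × 448.08 × (0.0225)² = +0.11342025
ΔP/P ≈ -0.375750 + 0.11342025 = -0.26232975
ΔP ≈ 130.72 × (-0.26232975) = -34.29174492.

-¥34.29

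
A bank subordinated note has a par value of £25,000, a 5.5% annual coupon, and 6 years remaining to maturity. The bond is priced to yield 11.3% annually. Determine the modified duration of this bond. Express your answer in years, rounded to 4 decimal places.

4.6212 years

Periodic yield y = 0.113. First find Macaulay duration:
  t   CF        PV=CF/(1+0.113)^t    t·PV
  1     1,375.00     1,235.3998     1,235.3998
  2     1,375.00     1,109.9729     2,219.9458
  3     1,375.00       997.2802     2,991.8407
  4     1,375.00       896.0289     3,584.1158
  5     1,375.00       805.0575     4,025.2873
  6    26,375.00    13,874.6323    83,247.7938
  Σ                 18,918.3716    97,304.3831
P = 18,918.3716; Macaulay duration = 97,304.3831 / 18,918.3716 = 5.14338 years.
Modified duration = D_Mac / (1 + y) = 5.14338 / 1.113 = 4.62119 years.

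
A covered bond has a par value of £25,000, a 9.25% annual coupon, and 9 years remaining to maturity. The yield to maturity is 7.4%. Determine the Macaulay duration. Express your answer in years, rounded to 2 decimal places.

6.63 years

Periodic yield y = 0.074. Discount each cash flow and weight by its year:
  t   CF        PV=CF/(1+0.074)^t    t·PV
  1     2,312.50     2,153.1657     2,153.1657
  2     2,312.50     2,004.8098     4,009.6196
  3     2,312.50     1,866.6758     5,600.0274
  4     2,312.50     1,738.0594     6,952.2376
  5     2,312.50     1,618.3048     8,091.5242
  6     2,312.50     1,506.8015     9,040.8092
  7     2,312.50     1,402.9809     9,820.8666
  8     2,312.50     1,306.3137    10,450.5098
  9    27,312.50    14,365.5720   129,290.1477
  Σ                 27,962.6838   185,408.9079
Price P = Σ PV = 27,962.6838.
Macaulay duration = Σ(t·PV) / P = 185,408.9079 / 27,962.6838 = 6.63058 years.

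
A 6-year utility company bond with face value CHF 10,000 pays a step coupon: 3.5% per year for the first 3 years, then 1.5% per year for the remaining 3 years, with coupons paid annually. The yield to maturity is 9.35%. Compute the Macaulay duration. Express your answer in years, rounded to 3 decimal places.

Periodic yield y = 0.0935. Discount each cash flow and weight by its year:
  t   CF        PV=CF/(1+0.0935)^t    t·PV
  1       350.00       320.0732       320.0732
  2       350.00       292.7052       585.4104
  3       350.00       267.6774       803.0322
  4       150.00       104.9098       419.6392
  5       150.00        95.9395       479.6974
  6    10,150.00     5,936.8123    35,620.8738
  Σ                  7,018.1173    38,228.7261
Price P = Σ PV = 7,018.1173.
Macaulay duration = Σ(t·PV) / P = 38,228.7261 / 7,018.1173 = 5.44715 years.

5.447 years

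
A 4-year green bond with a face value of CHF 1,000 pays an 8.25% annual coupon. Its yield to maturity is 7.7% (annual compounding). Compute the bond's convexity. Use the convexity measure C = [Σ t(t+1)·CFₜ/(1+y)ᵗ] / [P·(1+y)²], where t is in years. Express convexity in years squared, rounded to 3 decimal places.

With y = 0.077:
  t   CF        PV=CF/(1+0.077)^t    t·PV        t(t+1)·PV
  1        82.50        76.6017        76.6017         153.2033
  2        82.50        71.1250       142.2501         426.7503
  3        82.50        66.0400       198.1199         792.4796
  4     1,082.50       804.5723     3,218.2893      16,091.4466
  Σ                  1,018.3390     3,635.2610      17,463.8798
P = 1,018.3390.
Convexity = Σ t(t+1)·PV / [P·(1+y)²] = 17,463.8798 / (1,018.3390 × 1.159929) = 14.78485.

14.785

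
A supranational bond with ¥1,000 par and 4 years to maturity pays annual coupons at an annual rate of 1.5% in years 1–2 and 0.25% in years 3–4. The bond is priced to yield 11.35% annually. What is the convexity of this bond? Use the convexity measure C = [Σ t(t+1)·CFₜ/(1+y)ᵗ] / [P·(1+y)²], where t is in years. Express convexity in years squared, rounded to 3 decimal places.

With y = 0.1135:
  t   CF        PV=CF/(1+0.1135)^t    t·PV        t(t+1)·PV
  1        15.00        13.4710        13.4710          26.9421
  2        15.00        12.0979        24.1958          72.5875
  3         2.50         1.8108         5.4324          21.7295
  4     1,002.50       652.1140     2,608.4558      13,042.2792
  Σ                    679.4937     2,651.5551      13,163.5383
P = 679.4937.
Convexity = Σ t(t+1)·PV / [P·(1+y)²] = 13,163.5383 / (679.4937 × 1.239882) = 15.62452.

15.625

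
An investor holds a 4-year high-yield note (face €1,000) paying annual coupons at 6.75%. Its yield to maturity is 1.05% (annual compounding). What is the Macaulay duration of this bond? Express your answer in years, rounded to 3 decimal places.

3.674 years

Periodic yield y = 0.0105. Discount each cash flow and weight by its year:
  t   CF        PV=CF/(1+0.0105)^t    t·PV
  1        67.50        66.7986        66.7986
  2        67.50        66.1045       132.2090
  3        67.50        65.4176       196.2529
  4     1,067.50     1,023.8177     4,095.2706
  Σ                  1,222.1384     4,490.5311
Price P = Σ PV = 1,222.1384.
Macaulay duration = Σ(t·PV) / P = 4,490.5311 / 1,222.1384 = 3.67432 years.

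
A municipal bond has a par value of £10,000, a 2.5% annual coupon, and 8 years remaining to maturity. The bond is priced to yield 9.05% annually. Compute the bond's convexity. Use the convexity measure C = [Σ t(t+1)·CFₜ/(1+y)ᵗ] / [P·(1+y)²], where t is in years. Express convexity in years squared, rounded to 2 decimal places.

52.09

With y = 0.0905:
  t   CF        PV=CF/(1+0.0905)^t    t·PV        t(t+1)·PV
  1       250.00       229.2526       229.2526         458.5053
  2       250.00       210.2271       420.4542       1,261.3625
  3       250.00       192.7805       578.3414       2,313.3654
  4       250.00       176.7817       707.1268       3,535.6342
  5       250.00       162.1107       810.5535       4,863.3208
  6       250.00       148.6572       891.9433       6,243.6030
  7       250.00       136.3202       954.2416       7,633.9330
  8    10,250.00     5,125.2907    41,002.3259     369,020.9330
  Σ                  6,381.4208    45,594.2393     395,330.6572
P = 6,381.4208.
Convexity = Σ t(t+1)·PV / [P·(1+y)²] = 395,330.6572 / (6,381.4208 × 1.189190) = 52.09449.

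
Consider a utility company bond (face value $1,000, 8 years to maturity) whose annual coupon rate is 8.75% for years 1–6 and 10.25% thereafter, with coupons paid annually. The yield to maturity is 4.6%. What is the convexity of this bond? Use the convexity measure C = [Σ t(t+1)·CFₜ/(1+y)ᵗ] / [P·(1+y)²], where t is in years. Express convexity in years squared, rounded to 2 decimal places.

47.68

With y = 0.046:
  t   CF        PV=CF/(1+0.046)^t    t·PV        t(t+1)·PV
  1        87.50        83.6520        83.6520         167.3040
  2        87.50        79.9732       159.9465         479.8394
  3        87.50        76.4563       229.3688         917.4750
  4        87.50        73.0939       292.3757       1,461.8786
  5        87.50        69.8795       349.3974       2,096.3842
  6        87.50        66.8064       400.8383       2,805.8680
  7       102.50        74.8173       523.7212       4,189.7692
  8     1,102.50       769.3521     6,154.8165      55,393.3484
  Σ                  1,294.0307     8,194.1163      67,511.8669
P = 1,294.0307.
Convexity = Σ t(t+1)·PV / [P·(1+y)²] = 67,511.8669 / (1,294.0307 × 1.094116) = 47.68395.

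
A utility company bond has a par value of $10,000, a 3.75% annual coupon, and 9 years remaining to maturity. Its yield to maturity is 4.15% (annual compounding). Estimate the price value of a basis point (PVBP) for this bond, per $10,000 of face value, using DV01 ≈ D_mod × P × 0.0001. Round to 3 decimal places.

Periodic yield y = 0.0415.
  t   CF        PV=CF/(1+0.0415)^t    t·PV
  1       375.00       360.0576       360.0576
  2       375.00       345.7106       691.4212
  3       375.00       331.9353       995.8059
  4       375.00       318.7089     1,274.8355
  5       375.00       306.0095     1,530.0475
  6       375.00       293.8161     1,762.8967
  7       375.00       282.1086     1,974.7603
  8       375.00       270.8676     2,166.9409
  9    10,375.00     7,195.3949    64,758.5545
  Σ                  9,704.6092    75,515.3202
P = 9,704.6092; D_Mac = 7.78139 yrs; D_mod = 7.47133 yrs.
DV01 ≈ 7.47133 × 9,704.6092 × 0.0001 = 7.250631.

$7.251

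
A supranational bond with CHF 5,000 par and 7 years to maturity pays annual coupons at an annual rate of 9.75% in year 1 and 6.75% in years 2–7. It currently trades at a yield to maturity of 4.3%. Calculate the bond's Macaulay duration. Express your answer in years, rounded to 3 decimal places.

5.772 years

Periodic yield y = 0.043. Discount each cash flow and weight by its year:
  t   CF        PV=CF/(1+0.043)^t    t·PV
  1       487.50       467.4017       467.4017
  2       337.50       310.2453       620.4905
  3       337.50       297.4547       892.3641
  4       337.50       285.1915     1,140.7659
  5       337.50       273.4338     1,367.1691
  6       337.50       262.1609     1,572.9654
  7     5,337.50     3,975.0970    27,825.6789
  Σ                  5,870.9849    33,886.8357
Price P = Σ PV = 5,870.9849.
Macaulay duration = Σ(t·PV) / P = 33,886.8357 / 5,870.9849 = 5.77192 years.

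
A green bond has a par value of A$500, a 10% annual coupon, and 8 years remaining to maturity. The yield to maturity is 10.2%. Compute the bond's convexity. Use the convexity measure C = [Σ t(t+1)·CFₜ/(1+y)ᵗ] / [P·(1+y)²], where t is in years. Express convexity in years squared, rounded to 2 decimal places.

With y = 0.102:
  t   CF        PV=CF/(1+0.102)^t    t·PV        t(t+1)·PV
  1        50.00        45.3721        45.3721          90.7441
  2        50.00        41.1725        82.3449         247.0348
  3        50.00        37.3616       112.0847         448.3389
  4        50.00        33.9034       135.6137         678.0686
  5        50.00        30.7654       153.8268         922.9609
  6        50.00        27.9178       167.5065       1,172.5456
  7        50.00        25.3337       177.3360       1,418.6879
  8       550.00       252.8774     2,023.0188      18,207.1693
  Σ                    494.7037     2,897.1035      23,185.5500
P = 494.7037.
Convexity = Σ t(t+1)·PV / [P·(1+y)²] = 23,185.5500 / (494.7037 × 1.214404) = 38.59305.

38.59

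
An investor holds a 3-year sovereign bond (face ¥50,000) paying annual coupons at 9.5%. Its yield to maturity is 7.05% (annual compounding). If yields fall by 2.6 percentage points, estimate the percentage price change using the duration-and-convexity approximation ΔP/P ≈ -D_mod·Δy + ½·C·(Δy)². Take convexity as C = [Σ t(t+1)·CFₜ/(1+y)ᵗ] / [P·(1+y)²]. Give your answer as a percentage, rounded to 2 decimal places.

With y = 0.0705:
  t   CF        PV=CF/(1+0.0705)^t    t·PV        t(t+1)·PV
  1     4,750.00     4,437.1789     4,437.1789       8,874.3578
  2     4,750.00     4,144.9593     8,289.9185      24,869.7556
  3    54,750.00    44,629.7145   133,889.1435     535,556.5740
  Σ                 53,211.8526   146,616.2409     569,300.6873
P = 53,211.8526; D_Mac = 2.75533 yrs; D_mod = 2.57387 yrs; C = 9.33598.
Duration effect: -2.57387 × (-0.026) = +0.066921
Convexity effect: 0.5 × 9.33598 × (-0.026)² = +0.0031556
ΔP/P ≈ +0.066921 + 0.0031556 = +0.070076 = +7.0076%.

+7.01%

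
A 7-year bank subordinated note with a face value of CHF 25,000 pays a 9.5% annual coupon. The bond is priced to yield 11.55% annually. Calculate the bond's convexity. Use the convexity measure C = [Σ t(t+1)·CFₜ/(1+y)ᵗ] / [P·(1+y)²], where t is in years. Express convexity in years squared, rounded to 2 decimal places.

With y = 0.1155:
  t   CF        PV=CF/(1+0.1155)^t    t·PV        t(t+1)·PV
  1     2,375.00     2,129.0901     2,129.0901       4,258.1802
  2     2,375.00     1,908.6419     3,817.2839      11,451.8517
  3     2,375.00     1,711.0192     5,133.0577      20,532.2307
  4     2,375.00     1,533.8586     6,135.4343      30,677.1713
  5     2,375.00     1,375.0413     6,875.2065      41,251.2388
  6     2,375.00     1,232.6681     7,396.0088      51,772.0613
  7    27,375.00    12,736.9987    89,158.9911     713,271.9289
  Σ                 22,627.3180   120,645.0723     873,214.6629
P = 22,627.3180.
Convexity = Σ t(t+1)·PV / [P·(1+y)²] = 873,214.6629 / (22,627.3180 × 1.244340) = 31.01336.

31.01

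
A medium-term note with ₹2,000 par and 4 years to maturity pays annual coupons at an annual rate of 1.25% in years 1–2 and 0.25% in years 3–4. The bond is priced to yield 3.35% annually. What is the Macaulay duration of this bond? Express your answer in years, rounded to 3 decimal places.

Periodic yield y = 0.0335. Discount each cash flow and weight by its year:
  t   CF        PV=CF/(1+0.0335)^t    t·PV
  1        25.00        24.1896        24.1896
  2        25.00        23.4056        46.8111
  3         5.00         4.5294        13.5881
  4     2,005.00     1,757.4074     7,029.6296
  Σ                  1,809.5320     7,114.2185
Price P = Σ PV = 1,809.5320.
Macaulay duration = Σ(t·PV) / P = 7,114.2185 / 1,809.5320 = 3.93152 years.

3.932 years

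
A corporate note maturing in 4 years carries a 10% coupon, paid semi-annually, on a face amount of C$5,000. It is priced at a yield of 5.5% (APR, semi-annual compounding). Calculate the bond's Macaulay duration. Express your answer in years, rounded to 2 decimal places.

3.44 years

Periodic yield y = 0.0275. Discount each cash flow and weight by its period:
  t   CF        PV=CF/(1+0.0275)^t    t·PV
  1       250.00       243.3090       243.3090
  2       250.00       236.7971       473.5942
  3       250.00       230.4594       691.3783
  4       250.00       224.2914       897.1657
  5       250.00       218.2885     1,091.4425
  6       250.00       212.4462     1,274.6774
  7       250.00       206.7603     1,447.3222
  8     5,250.00     4,225.7584    33,806.0669
  Σ                  5,798.1104    39,924.9562
Price P = Σ PV = 5,798.1104.
Macaulay duration = Σ(t·PV) / P = 39,924.9562 / 5,798.1104 = 6.88586 half-year periods.
In years: 6.88586 / 2 = 3.44293 years.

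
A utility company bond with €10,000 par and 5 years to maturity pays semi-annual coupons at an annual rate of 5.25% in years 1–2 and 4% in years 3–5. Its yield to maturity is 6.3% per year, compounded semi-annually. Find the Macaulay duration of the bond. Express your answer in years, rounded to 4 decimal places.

Periodic yield y = 0.0315. Discount each cash flow and weight by its period:
  t   CF        PV=CF/(1+0.0315)^t    t·PV
  1       262.50       254.4838       254.4838
  2       262.50       246.7123       493.4246
  3       262.50       239.1782       717.5346
  4       262.50       231.8742       927.4967
  5       200.00       171.2710       856.3550
  6       200.00       166.0407       996.2443
  7       200.00       160.9702     1,126.7911
  8       200.00       156.0544     1,248.4355
  9       200.00       151.2888     1,361.5996
  10   10,200.00     7,480.1077    74,801.0766
  Σ                  9,257.9813    82,783.4419
Price P = Σ PV = 9,257.9813.
Macaulay duration = Σ(t·PV) / P = 82,783.4419 / 9,257.9813 = 8.94185 half-year periods.
In years: 8.94185 / 2 = 4.47092 years.

4.4709 years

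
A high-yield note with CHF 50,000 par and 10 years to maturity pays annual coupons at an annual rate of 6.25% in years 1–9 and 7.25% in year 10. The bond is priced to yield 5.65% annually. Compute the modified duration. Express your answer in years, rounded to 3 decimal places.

7.379 years

Periodic yield y = 0.0565. First find Macaulay duration:
  t   CF        PV=CF/(1+0.0565)^t    t·PV
  1     3,125.00     2,957.8798     2,957.8798
  2     3,125.00     2,799.6969     5,599.3938
  3     3,125.00     2,649.9734     7,949.9203
  4     3,125.00     2,508.2569    10,033.0276
  5     3,125.00     2,374.1192    11,870.5958
  6     3,125.00     2,247.1549    13,482.9295
  7     3,125.00     2,126.9805    14,888.8636
  8     3,125.00     2,013.2329    16,105.8629
  9     3,125.00     1,905.5683    17,150.1143
  10   53,625.00    30,950.8294   309,508.2939
  Σ                 52,533.6921   409,546.8815
P = 52,533.6921; Macaulay duration = 409,546.8815 / 52,533.6921 = 7.79589 years.
Modified duration = D_Mac / (1 + y) = 7.79589 / 1.0565 = 7.37898 years.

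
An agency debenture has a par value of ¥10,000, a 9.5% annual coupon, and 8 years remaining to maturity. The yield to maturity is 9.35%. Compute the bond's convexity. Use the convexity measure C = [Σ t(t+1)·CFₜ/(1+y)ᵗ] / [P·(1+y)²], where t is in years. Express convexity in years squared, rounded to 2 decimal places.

40.16

With y = 0.0935:
  t   CF        PV=CF/(1+0.0935)^t    t·PV        t(t+1)·PV
  1       950.00       868.7700       868.7700       1,737.5400
  2       950.00       794.4856     1,588.9712       4,766.9136
  3       950.00       726.5529     2,179.6587       8,718.6349
  4       950.00       664.4288     2,657.7152      13,288.5762
  5       950.00       607.6167     3,038.0833      18,228.4996
  6       950.00       555.6622     3,333.9734      23,337.8138
  7       950.00       508.1502     3,557.0513      28,456.4107
  8    10,950.00     5,356.2868    42,850.2941     385,652.6470
  Σ                 10,081.9532    60,074.5173     484,187.0359
P = 10,081.9532.
Convexity = Σ t(t+1)·PV / [P·(1+y)²] = 484,187.0359 / (10,081.9532 × 1.195742) = 40.16344.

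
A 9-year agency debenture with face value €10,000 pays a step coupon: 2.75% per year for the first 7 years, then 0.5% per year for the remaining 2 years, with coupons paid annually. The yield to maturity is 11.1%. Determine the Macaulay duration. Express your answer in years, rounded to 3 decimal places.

Periodic yield y = 0.111. Discount each cash flow and weight by its year:
  t   CF        PV=CF/(1+0.111)^t    t·PV
  1       275.00       247.5248       247.5248
  2       275.00       222.7946       445.5891
  3       275.00       200.5352       601.6055
  4       275.00       180.4997       721.9988
  5       275.00       162.4660       812.3298
  6       275.00       146.2340       877.4040
  7       275.00       131.6238       921.3663
  8        50.00        21.5406       172.3247
  9    10,050.00     3,897.0819    35,073.7370
  Σ                  5,210.3003    39,873.8798
Price P = Σ PV = 5,210.3003.
Macaulay duration = Σ(t·PV) / P = 39,873.8798 / 5,210.3003 = 7.65289 years.

7.653 years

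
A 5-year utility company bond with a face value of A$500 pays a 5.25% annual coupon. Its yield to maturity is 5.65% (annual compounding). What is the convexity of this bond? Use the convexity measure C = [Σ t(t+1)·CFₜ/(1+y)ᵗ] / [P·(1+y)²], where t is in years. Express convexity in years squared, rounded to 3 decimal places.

With y = 0.0565:
  t   CF        PV=CF/(1+0.0565)^t    t·PV        t(t+1)·PV
  1        26.25        24.8462        24.8462          49.6924
  2        26.25        23.5175        47.0349         141.1047
  3        26.25        22.2598        66.7793         267.1173
  4        26.25        21.0694        84.2774         421.3872
  5       526.25       399.8017     1,999.0083      11,994.0500
  Σ                    491.4944     2,221.9462      12,873.3516
P = 491.4944.
Convexity = Σ t(t+1)·PV / [P·(1+y)²] = 12,873.3516 / (491.4944 × 1.116192) = 23.46573.

23.466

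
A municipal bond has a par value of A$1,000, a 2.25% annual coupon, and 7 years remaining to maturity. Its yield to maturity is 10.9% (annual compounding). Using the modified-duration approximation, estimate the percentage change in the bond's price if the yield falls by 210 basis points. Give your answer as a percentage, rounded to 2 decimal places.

+12.09%

Periodic yield y = 0.109. Modified duration first:
  t   CF        PV=CF/(1+0.109)^t    t·PV
  1        22.50        20.2885        20.2885
  2        22.50        18.2945        36.5889
  3        22.50        16.4964        49.4891
  4        22.50        14.8750        59.4999
  5        22.50        13.4130        67.0648
  6        22.50        12.0946        72.5679
  7     1,022.50       495.6128     3,469.2894
  Σ                    591.0747     3,774.7886
P = 591.0747; D_Mac = 6.38631 yrs; D_mod = 6.38631/(1+0.109) = 5.75862 yrs.
ΔP/P ≈ -D_mod · Δy = -5.75862 × (-0.021) = +0.120931 = +12.0931%.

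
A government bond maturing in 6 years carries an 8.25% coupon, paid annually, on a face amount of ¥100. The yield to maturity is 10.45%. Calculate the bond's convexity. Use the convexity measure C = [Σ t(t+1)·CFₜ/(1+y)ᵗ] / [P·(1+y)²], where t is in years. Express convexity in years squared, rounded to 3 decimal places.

With y = 0.1045:
  t   CF        PV=CF/(1+0.1045)^t    t·PV        t(t+1)·PV
  1         8.25         7.4694         7.4694          14.9389
  2         8.25         6.7627        13.5255          40.5764
  3         8.25         6.1229        18.3687          73.4747
  4         8.25         5.5436        22.1744         110.8718
  5         8.25         5.0191        25.0955         150.5728
  6       108.25        59.6257       357.7543       2,504.2799
  Σ                     90.5435       444.3877       2,894.7146
P = 90.5435.
Convexity = Σ t(t+1)·PV / [P·(1+y)²] = 2,894.7146 / (90.5435 × 1.219920) = 26.20699.

26.207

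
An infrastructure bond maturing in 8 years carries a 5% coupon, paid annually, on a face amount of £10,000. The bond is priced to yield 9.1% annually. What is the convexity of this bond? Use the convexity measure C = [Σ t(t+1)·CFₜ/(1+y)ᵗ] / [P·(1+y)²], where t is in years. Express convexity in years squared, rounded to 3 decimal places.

46.585

With y = 0.091:
  t   CF        PV=CF/(1+0.091)^t    t·PV        t(t+1)·PV
  1       500.00       458.2951       458.2951         916.5903
  2       500.00       420.0689       840.1377       2,520.4132
  3       500.00       385.0310     1,155.0931       4,620.3726
  4       500.00       352.9157     1,411.6629       7,058.3144
  5       500.00       323.4791     1,617.3956       9,704.3736
  6       500.00       296.4978     1,778.9869      12,452.9083
  7       500.00       271.7670     1,902.3691      15,218.9530
  8    10,500.00     5,231.0792    41,848.6335     376,637.7015
  Σ                  7,739.1339    51,012.5740     429,129.6269
P = 7,739.1339.
Convexity = Σ t(t+1)·PV / [P·(1+y)²] = 429,129.6269 / (7,739.1339 × 1.190281) = 46.58506.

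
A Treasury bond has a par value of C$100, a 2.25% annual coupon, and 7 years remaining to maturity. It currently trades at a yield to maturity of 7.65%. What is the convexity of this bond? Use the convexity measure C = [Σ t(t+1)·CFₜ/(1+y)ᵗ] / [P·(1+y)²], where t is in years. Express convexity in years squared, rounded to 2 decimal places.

With y = 0.0765:
  t   CF        PV=CF/(1+0.0765)^t    t·PV        t(t+1)·PV
  1         2.25         2.0901         2.0901           4.1802
  2         2.25         1.9416         3.8832          11.6495
  3         2.25         1.8036         5.4108          21.6432
  4         2.25         1.6754         6.7017          33.5086
  5         2.25         1.5564         7.7818          46.6910
  6         2.25         1.4458         8.6746          60.7222
  7       102.25        61.0331       427.2314       3,417.8508
  Σ                     71.5459       461.7736       3,596.2456
P = 71.5459.
Convexity = Σ t(t+1)·PV / [P·(1+y)²] = 3,596.2456 / (71.5459 × 1.158852) = 43.37470.

43.37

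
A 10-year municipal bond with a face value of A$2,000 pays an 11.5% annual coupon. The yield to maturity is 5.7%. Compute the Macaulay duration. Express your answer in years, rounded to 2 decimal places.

7.03 years

Periodic yield y = 0.057. Discount each cash flow and weight by its year:
  t   CF        PV=CF/(1+0.057)^t    t·PV
  1       230.00       217.5970       217.5970
  2       230.00       205.8628       411.7256
  3       230.00       194.7614       584.2842
  4       230.00       184.2587       737.0346
  5       230.00       174.3223       871.6114
  6       230.00       164.9217       989.5304
  7       230.00       156.0281     1,092.1970
  8       230.00       147.6141     1,180.9131
  9       230.00       139.6539     1,256.8848
  10    2,230.00     1,281.0173    12,810.1729
  Σ                  2,866.0373    20,151.9508
Price P = Σ PV = 2,866.0373.
Macaulay duration = Σ(t·PV) / P = 20,151.9508 / 2,866.0373 = 7.03129 years.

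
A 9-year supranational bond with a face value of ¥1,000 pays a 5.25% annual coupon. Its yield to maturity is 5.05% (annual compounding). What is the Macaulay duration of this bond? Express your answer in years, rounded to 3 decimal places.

7.411 years

Periodic yield y = 0.0505. Discount each cash flow and weight by its year:
  t   CF        PV=CF/(1+0.0505)^t    t·PV
  1        52.50        49.9762        49.9762
  2        52.50        47.5737        95.1475
  3        52.50        45.2867       135.8602
  4        52.50        43.1097       172.4388
  5        52.50        41.0373       205.1866
  6        52.50        39.0646       234.3874
  7        52.50        37.1866       260.3065
  8        52.50        35.3990       283.1919
  9     1,052.50       675.5501     6,079.9513
  Σ                  1,014.1840     7,516.4464
Price P = Σ PV = 1,014.1840.
Macaulay duration = Σ(t·PV) / P = 7,516.4464 / 1,014.1840 = 7.41132 years.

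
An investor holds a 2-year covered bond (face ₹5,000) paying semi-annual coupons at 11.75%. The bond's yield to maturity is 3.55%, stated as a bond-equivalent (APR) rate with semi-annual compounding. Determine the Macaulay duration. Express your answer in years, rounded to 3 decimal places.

Periodic yield y = 0.01775. Discount each cash flow and weight by its period:
  t   CF        PV=CF/(1+0.01775)^t    t·PV
  1       293.75       288.6269       288.6269
  2       293.75       283.5931       567.1862
  3       293.75       278.6471       835.9413
  4     5,293.75     4,933.9982    19,735.9927
  Σ                  5,784.8652    21,427.7470
Price P = Σ PV = 5,784.8652.
Macaulay duration = Σ(t·PV) / P = 21,427.7470 / 5,784.8652 = 3.70410 half-year periods.
In years: 3.70410 / 2 = 1.85205 years.

1.852 years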